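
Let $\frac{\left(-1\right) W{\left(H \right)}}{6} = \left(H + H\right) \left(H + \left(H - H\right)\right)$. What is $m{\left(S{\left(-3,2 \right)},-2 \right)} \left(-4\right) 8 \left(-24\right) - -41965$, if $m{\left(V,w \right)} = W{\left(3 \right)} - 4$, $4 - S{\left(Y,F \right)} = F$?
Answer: $-44051$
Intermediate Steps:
$W{\left(H \right)} = - 12 H^{2}$ ($W{\left(H \right)} = - 6 \left(H + H\right) \left(H + \left(H - H\right)\right) = - 6 \cdot 2 H \left(H + 0\right) = - 6 \cdot 2 H H = - 6 \cdot 2 H^{2} = - 12 H^{2}$)
$S{\left(Y,F \right)} = 4 - F$
$m{\left(V,w \right)} = -112$ ($m{\left(V,w \right)} = - 12 \cdot 3^{2} - 4 = \left(-12\right) 9 - 4 = -108 - 4 = -112$)
$m{\left(S{\left(-3,2 \right)},-2 \right)} \left(-4\right) 8 \left(-24\right) - -41965 = \left(-112\right) \left(-4\right) 8 \left(-24\right) - -41965 = 448 \cdot 8 \left(-24\right) + 41965 = 3584 \left(-24\right) + 41965 = -86016 + 41965 = -44051$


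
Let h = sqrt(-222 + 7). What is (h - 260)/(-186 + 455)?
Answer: -260/269 + I*sqrt(215)/269 ≈ -0.96654 + 0.054509*I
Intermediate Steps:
h = I*sqrt(215) (h = sqrt(-215) = I*sqrt(215) ≈ 14.663*I)
(h - 260)/(-186 + 455) = (I*sqrt(215) - 260)/(-186 + 455) = (-260 + I*sqrt(215))/269 = (-260 + I*sqrt(215))*(1/269) = -260/269 + I*sqrt(215)/269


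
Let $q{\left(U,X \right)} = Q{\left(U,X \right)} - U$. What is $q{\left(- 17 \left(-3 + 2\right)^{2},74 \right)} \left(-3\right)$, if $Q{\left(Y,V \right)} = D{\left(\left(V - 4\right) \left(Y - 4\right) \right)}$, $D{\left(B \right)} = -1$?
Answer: $-48$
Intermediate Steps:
$Q{\left(Y,V \right)} = -1$
$q{\left(U,X \right)} = -1 - U$
$q{\left(- 17 \left(-3 + 2\right)^{2},74 \right)} \left(-3\right) = \left(-1 - - 17 \left(-3 + 2\right)^{2}\right) \left(-3\right) = \left(-1 - - 17 \left(-1\right)^{2}\right) \left(-3\right) = \left(-1 - \left(-17\right) 1\right) \left(-3\right) = \left(-1 - -17\right) \left(-3\right) = \left(-1 + 17\right) \left(-3\right) = 16 \left(-3\right) = -48$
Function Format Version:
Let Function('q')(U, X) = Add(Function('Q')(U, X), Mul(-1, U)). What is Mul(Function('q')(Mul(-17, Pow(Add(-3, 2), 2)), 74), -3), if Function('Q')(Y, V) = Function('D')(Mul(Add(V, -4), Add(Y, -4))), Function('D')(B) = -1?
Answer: -48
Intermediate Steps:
Function('Q')(Y, V) = -1
Function('q')(U, X) = Add(-1, Mul(-1, U))
Mul(Function('q')(Mul(-17, Pow(Add(-3, 2), 2)), 74), -3) = Mul(Add(-1, Mul(-1, Mul(-17, Pow(Add(-3, 2), 2)))), -3) = Mul(Add(-1, Mul(-1, Mul(-17, Pow(-1, 2)))), -3) = Mul(Add(-1, Mul(-1, Mul(-17, 1))), -3) = Mul(Add(-1, Mul(-1, -17)), -3) = Mul(Add(-1, 17), -3) = Mul(16, -3) = -48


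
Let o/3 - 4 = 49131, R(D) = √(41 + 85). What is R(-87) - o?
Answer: -147405 + 3*√14 ≈ -1.4739e+5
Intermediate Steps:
R(D) = 3*√14 (R(D) = √126 = 3*√14)
o = 147405 (o = 12 + 3*49131 = 12 + 147393 = 147405)
R(-87) - o = 3*√14 - 1*147405 = 3*√14 - 147405 = -147405 + 3*√14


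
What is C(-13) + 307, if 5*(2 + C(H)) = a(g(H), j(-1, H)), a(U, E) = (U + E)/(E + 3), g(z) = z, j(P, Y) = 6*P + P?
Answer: 306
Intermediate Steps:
j(P, Y) = 7*P
a(U, E) = (E + U)/(3 + E)
C(H) = -33/20 - H/20 (C(H) = -2 + ((7*(-1) + H)/(3 + 7*(-1)))/5 = -2 + ((-7 + H)/(3 - 7))/5 = -2 + ((-7 + H)/(-4))/5 = -2 + (-(-7 + H)/4)/5 = -2 + (7/4 - H/4)/5 = -2 + (7/20 - H/20) = -33/20 - H/20)
C(-13) + 307 = (-33/20 - 1/20*(-13)) + 307 = (-33/20 + 13/20) + 307 = -1 + 307 = 306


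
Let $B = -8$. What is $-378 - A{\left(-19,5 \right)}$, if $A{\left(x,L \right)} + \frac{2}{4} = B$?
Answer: $- \frac{739}{2} \approx -369.5$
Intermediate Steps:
$A{\left(x,L \right)} = - \frac{17}{2}$ ($A{\left(x,L \right)} = - \frac{1}{2} - 8 = - \frac{17}{2}$)
$-378 - A{\left(-19,5 \right)} = -378 - - \frac{17}{2} = -378 + \frac{17}{2} = - \frac{739}{2}$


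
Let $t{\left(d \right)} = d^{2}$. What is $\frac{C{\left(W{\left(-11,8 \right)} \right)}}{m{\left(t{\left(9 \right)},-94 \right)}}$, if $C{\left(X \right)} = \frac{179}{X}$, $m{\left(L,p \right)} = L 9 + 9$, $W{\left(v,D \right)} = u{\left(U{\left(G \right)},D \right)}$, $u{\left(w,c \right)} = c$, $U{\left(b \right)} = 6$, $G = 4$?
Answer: $\frac{179}{5904} \approx 0.030318$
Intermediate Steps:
$W{\left(v,D \right)} = D$
$m{\left(L,p \right)} = 9 + 9 L$ ($m{\left(L,p \right)} = 9 L + 9 = 9 + 9 L$)
$\frac{C{\left(W{\left(-11,8 \right)} \right)}}{m{\left(t{\left(9 \right)},-94 \right)}} = \frac{179 \cdot \frac{1}{8}}{9 + 9 \cdot 9^{2}} = \frac{179 \cdot \frac{1}{8}}{9 + 9 \cdot 81} = \frac{179}{8 \left(9 + 729\right)} = \frac{179}{8 \cdot 738} = \frac{179}{8} \cdot \frac{1}{738} = \frac{179}{5904}$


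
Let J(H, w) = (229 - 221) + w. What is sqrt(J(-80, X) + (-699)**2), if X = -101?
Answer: 2*sqrt(122127) ≈ 698.93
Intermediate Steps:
J(H, w) = 8 + w
sqrt(J(-80, X) + (-699)**2) = sqrt((8 - 101) + (-699)**2) = sqrt(-93 + 488601) = sqrt(488508) = 2*sqrt(122127)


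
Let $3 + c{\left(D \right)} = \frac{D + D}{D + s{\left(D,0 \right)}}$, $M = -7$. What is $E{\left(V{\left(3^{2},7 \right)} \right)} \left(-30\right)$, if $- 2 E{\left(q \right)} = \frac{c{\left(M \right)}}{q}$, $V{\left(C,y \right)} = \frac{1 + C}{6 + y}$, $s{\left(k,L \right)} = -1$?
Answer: $- \frac{195}{8} \approx -24.375$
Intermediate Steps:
$V{\left(C,y \right)} = \frac{1 + C}{6 + y}$
$c{\left(D \right)} = -3 + \frac{2 D}{-1 + D}$ ($c{\left(D \right)} = -3 + \frac{D + D}{D - 1} = -3 + \frac{2 D}{-1 + D}$)
$E{\left(q \right)} = \frac{5}{8 q}$ ($E{\left(q \right)} = - \frac{\frac{3 - -7}{-1 - 7} \frac{1}{q}}{2} = - \frac{\frac{3 + 7}{-8} \frac{1}{q}}{2} = - \frac{\left(- \frac{1}{8}\right) 10 \frac{1}{q}}{2} = - \frac{\left(- \frac{5}{4}\right) \frac{1}{q}}{2} = \frac{5}{8 q}$)
$E{\left(V{\left(3^{2},7 \right)} \right)} \left(-30\right) = \frac{5}{8 \frac{1 + 3^{2}}{6 + 7}} \left(-30\right) = \frac{5}{8 \frac{1 + 9}{13}} \left(-30\right) = \frac{5}{8 \cdot \frac{1}{13} \cdot 10} \left(-30\right) = \frac{5}{8 \cdot \frac{10}{13}} \left(-30\right) = \frac{5}{8} \cdot \frac{13}{10} \left(-30\right) = \frac{13}{16} \left(-30\right) = - \frac{195}{8}$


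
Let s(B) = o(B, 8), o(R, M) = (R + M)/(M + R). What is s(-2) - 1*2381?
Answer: -2380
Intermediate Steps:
o(R, M) = 1 (o(R, M) = (M + R)/(M + R) = 1)
s(B) = 1
s(-2) - 1*2381 = 1 - 1*2381 = 1 - 2381 = -2380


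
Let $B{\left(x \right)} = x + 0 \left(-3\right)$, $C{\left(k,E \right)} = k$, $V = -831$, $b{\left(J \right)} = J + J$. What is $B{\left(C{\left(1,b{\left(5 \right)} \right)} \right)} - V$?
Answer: $832$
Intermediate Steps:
$b{\left(J \right)} = 2 J$
$B{\left(x \right)} = x$ ($B{\left(x \right)} = x + 0 = x$)
$B{\left(C{\left(1,b{\left(5 \right)} \right)} \right)} - V = 1 - -831 = 1 + 831 = 832$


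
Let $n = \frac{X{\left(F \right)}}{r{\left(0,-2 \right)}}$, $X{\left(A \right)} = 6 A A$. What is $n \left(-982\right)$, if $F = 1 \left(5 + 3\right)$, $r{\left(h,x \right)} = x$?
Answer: $188544$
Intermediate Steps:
$F = 8$ ($F = 1 \cdot 8 = 8$)
$X{\left(A \right)} = 6 A^{2}$
$n = -192$ ($n = \frac{6 \cdot 8^{2}}{-2} = 6 \cdot 64 \left(- \frac{1}{2}\right) = 384 \left(- \frac{1}{2}\right) = -192$)
$n \left(-982\right) = \left(-192\right) \left(-982\right) = 188544$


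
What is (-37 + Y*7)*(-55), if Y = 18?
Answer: -4895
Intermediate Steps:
(-37 + Y*7)*(-55) = (-37 + 18*7)*(-55) = (-37 + 126)*(-55) = 89*(-55) = -4895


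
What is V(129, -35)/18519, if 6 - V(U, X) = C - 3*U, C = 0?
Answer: 131/6173 ≈ 0.021221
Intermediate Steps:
V(U, X) = 6 + 3*U (V(U, X) = 6 - (0 - 3*U) = 6 - (-3)*U = 6 + 3*U)
V(129, -35)/18519 = (6 + 3*129)/18519 = (6 + 387)*(1/18519) = 393*(1/18519) = 131/6173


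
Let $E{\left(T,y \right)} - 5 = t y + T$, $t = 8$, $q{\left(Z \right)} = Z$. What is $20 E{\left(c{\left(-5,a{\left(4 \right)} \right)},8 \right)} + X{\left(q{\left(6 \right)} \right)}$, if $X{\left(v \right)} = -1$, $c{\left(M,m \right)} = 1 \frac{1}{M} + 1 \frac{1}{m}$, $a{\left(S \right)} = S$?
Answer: $1380$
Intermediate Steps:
$c{\left(M,m \right)} = \frac{1}{M} + \frac{1}{m}$
$E{\left(T,y \right)} = 5 + T + 8 y$ ($E{\left(T,y \right)} = 5 + \left(8 y + T\right) = 5 + \left(T + 8 y\right) = 5 + T + 8 y$)
$20 E{\left(c{\left(-5,a{\left(4 \right)} \right)},8 \right)} + X{\left(q{\left(6 \right)} \right)} = 20 \left(5 + \frac{-5 + 4}{\left(-5\right) 4} + 8 \cdot 8\right) - 1 = 20 \left(5 - \frac{1}{20} \left(-1\right) + 64\right) - 1 = 20 \left(5 + \frac{1}{20} + 64\right) - 1 = 20 \cdot \frac{1381}{20} - 1 = 1381 - 1 = 1380$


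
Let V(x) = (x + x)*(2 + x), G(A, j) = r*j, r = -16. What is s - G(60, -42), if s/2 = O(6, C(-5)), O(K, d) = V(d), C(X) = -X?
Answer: -532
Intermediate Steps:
G(A, j) = -16*j
V(x) = 2*x*(2 + x) (V(x) = (2*x)*(2 + x) = 2*x*(2 + x))
O(K, d) = 2*d*(2 + d)
s = 140 (s = 2*(2*(-1*(-5))*(2 - 1*(-5))) = 2*(2*5*(2 + 5)) = 2*(2*5*7) = 2*70 = 140)
s - G(60, -42) = 140 - (-16)*(-42) = 140 - 1*672 = 140 - 672 = -532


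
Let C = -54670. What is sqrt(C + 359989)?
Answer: 7*sqrt(6231) ≈ 552.56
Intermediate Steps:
sqrt(C + 359989) = sqrt(-54670 + 359989) = sqrt(305319) = 7*sqrt(6231)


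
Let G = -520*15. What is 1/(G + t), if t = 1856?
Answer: -1/5944 ≈ -0.00016824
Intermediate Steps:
G = -7800
1/(G + t) = 1/(-7800 + 1856) = 1/(-5944) = -1/5944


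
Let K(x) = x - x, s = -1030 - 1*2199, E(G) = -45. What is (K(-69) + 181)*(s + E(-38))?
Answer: -592594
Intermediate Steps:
s = -3229 (s = -1030 - 2199 = -3229)
K(x) = 0
(K(-69) + 181)*(s + E(-38)) = (0 + 181)*(-3229 - 45) = 181*(-3274) = -592594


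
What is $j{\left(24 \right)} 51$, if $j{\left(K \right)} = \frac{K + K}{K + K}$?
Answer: $51$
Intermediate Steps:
$j{\left(K \right)} = 1$ ($j{\left(K \right)} = \frac{2 K}{2 K} = 2 K \frac{1}{2 K} = 1$)
$j{\left(24 \right)} 51 = 1 \cdot 51 = 51$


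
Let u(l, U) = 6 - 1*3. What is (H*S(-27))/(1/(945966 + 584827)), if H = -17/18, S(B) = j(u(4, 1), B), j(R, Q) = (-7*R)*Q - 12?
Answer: -4814343985/6 ≈ -8.0239e+8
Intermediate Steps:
u(l, U) = 3 (u(l, U) = 6 - 3 = 3)
j(R, Q) = -12 - 7*Q*R (j(R, Q) = -7*Q*R - 12 = -12 - 7*Q*R)
S(B) = -12 - 21*B (S(B) = -12 - 7*B*3 = -12 - 21*B)
H = -17/18 (H = -17*1/18 = -17/18 ≈ -0.94444)
(H*S(-27))/(1/(945966 + 584827)) = (-17*(-12 - 21*(-27))/18)/(1/(945966 + 584827)) = (-17*(-12 + 567)/18)/(1/1530793) = (-17/18*555)/(1/1530793) = -3145/6*1530793 = -4814343985/6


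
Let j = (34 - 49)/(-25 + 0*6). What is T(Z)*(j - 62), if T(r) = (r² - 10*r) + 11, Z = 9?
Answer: -614/5 ≈ -122.80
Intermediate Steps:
j = ⅗ (j = -15/(-25 + 0) = -15/(-25) = -15*(-1/25) = ⅗ ≈ 0.60000)
T(r) = 11 + r² - 10*r
T(Z)*(j - 62) = (11 + 9² - 10*9)*(⅗ - 62) = (11 + 81 - 90)*(-307/5) = 2*(-307/5) = -614/5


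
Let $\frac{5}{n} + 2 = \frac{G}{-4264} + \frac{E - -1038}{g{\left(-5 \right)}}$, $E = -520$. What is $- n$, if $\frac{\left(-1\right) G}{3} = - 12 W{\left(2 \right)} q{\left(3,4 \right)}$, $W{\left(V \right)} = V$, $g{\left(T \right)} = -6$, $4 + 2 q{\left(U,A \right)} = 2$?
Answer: $\frac{7995}{141218} \approx 0.056615$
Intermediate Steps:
$q{\left(U,A \right)} = -1$ ($q{\left(U,A \right)} = -2 + \frac{1}{2} \cdot 2 = -2 + 1 = -1$)
$G = -72$ ($G = - 3 \left(-12\right) 2 \left(-1\right) = - 3 \left(\left(-24\right) \left(-1\right)\right) = \left(-3\right) 24 = -72$)
$n = - \frac{7995}{141218}$ ($n = \frac{5}{-2 + \left(- \frac{72}{-4264} + \frac{-520 - -1038}{-6}\right)} = \frac{5}{-2 + \left(\left(-72\right) \left(- \frac{1}{4264}\right) + \left(-520 + 1038\right) \left(- \frac{1}{6}\right)\right)} = \frac{5}{-2 + \left(\frac{9}{533} + 518 \left(- \frac{1}{6}\right)\right)} = \frac{5}{-2 + \left(\frac{9}{533} - \frac{259}{3}\right)} = \frac{5}{-2 - \frac{138020}{1599}} = \frac{5}{- \frac{141218}{1599}} = 5 \left(- \frac{1599}{141218}\right) = - \frac{7995}{141218} \approx -0.056615$)
$- n = \left(-1\right) \left(- \frac{7995}{141218}\right) = \frac{7995}{141218}$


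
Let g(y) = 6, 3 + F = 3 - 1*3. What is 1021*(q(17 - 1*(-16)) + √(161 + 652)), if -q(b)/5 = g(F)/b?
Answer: -10210/11 + 1021*√813 ≈ 28184.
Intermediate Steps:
F = -3 (F = -3 + (3 - 1*3) = -3 + (3 - 3) = -3 + 0 = -3)
q(b) = -30/b
1021*(q(17 - 1*(-16)) + √(161 + 652)) = 1021*(-30/(17 - 1*(-16)) + √(161 + 652)) = 1021*(-30/(17 + 16) + √813) = 1021*(-30/33 + √813) = 1021*(-30*1/33 + √813) = 1021*(-10/11 + √813) = -10210/11 + 1021*√813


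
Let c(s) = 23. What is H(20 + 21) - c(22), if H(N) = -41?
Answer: -64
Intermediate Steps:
H(20 + 21) - c(22) = -41 - 1*23 = -41 - 23 = -64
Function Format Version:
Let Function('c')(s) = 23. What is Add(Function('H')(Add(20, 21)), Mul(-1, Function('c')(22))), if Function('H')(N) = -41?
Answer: -64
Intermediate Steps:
Add(Function('H')(Add(20, 21)), Mul(-1, Function('c')(22))) = Add(-41, Mul(-1, 23)) = Add(-41, -23) = -64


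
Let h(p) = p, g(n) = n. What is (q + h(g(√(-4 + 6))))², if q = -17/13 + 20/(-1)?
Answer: 77067/169 - 554*√2/13 ≈ 395.75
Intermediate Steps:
q = -277/13 (q = -17*1/13 + 20*(-1) = -17/13 - 20 = -277/13 ≈ -21.308)
(q + h(g(√(-4 + 6))))² = (-277/13 + √(-4 + 6))² = (-277/13 + √2)²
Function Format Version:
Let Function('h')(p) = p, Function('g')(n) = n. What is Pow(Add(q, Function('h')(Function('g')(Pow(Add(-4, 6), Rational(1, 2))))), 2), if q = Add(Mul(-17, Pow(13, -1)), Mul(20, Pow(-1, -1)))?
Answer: Add(Rational(77067, 169), Mul(Rational(-554, 13), Pow(2, Rational(1, 2)))) ≈ 395.75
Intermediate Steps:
q = Rational(-277, 13) (q = Add(Mul(-17, Rational(1, 13)), Mul(20, -1)) = Add(Rational(-17, 13), -20) = Rational(-277, 13) ≈ -21.308)
Pow(Add(q, Function('h')(Function('g')(Pow(Add(-4, 6), Rational(1, 2))))), 2) = Pow(Add(Rational(-277, 13), Pow(Add(-4, 6), Rational(1, 2))), 2) = Pow(Add(Rational(-277, 13), Pow(2, Rational(1, 2))), 2)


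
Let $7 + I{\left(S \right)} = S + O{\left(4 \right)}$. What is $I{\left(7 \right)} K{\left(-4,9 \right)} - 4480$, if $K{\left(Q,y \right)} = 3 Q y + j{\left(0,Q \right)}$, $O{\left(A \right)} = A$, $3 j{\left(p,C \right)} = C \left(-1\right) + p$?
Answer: $- \frac{14720}{3} \approx -4906.7$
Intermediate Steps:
$j{\left(p,C \right)} = - \frac{C}{3} + \frac{p}{3}$ ($j{\left(p,C \right)} = \frac{C \left(-1\right) + p}{3} = \frac{- C + p}{3} = \frac{p - C}{3} = - \frac{C}{3} + \frac{p}{3}$)
$K{\left(Q,y \right)} = - \frac{Q}{3} + 3 Q y$ ($K{\left(Q,y \right)} = 3 Q y + \left(- \frac{Q}{3} + \frac{1}{3} \cdot 0\right) = 3 Q y + \left(- \frac{Q}{3} + 0\right) = 3 Q y - \frac{Q}{3} = - \frac{Q}{3} + 3 Q y$)
$I{\left(S \right)} = -3 + S$ ($I{\left(S \right)} = -7 + \left(S + 4\right) = -7 + \left(4 + S\right) = -3 + S$)
$I{\left(7 \right)} K{\left(-4,9 \right)} - 4480 = \left(-3 + 7\right) \frac{1}{3} \left(-4\right) \left(-1 + 9 \cdot 9\right) - 4480 = 4 \cdot \frac{1}{3} \left(-4\right) \left(-1 + 81\right) - 4480 = 4 \cdot \frac{1}{3} \left(-4\right) 80 - 4480 = 4 \left(- \frac{320}{3}\right) - 4480 = - \frac{1280}{3} - 4480 = - \frac{14720}{3}$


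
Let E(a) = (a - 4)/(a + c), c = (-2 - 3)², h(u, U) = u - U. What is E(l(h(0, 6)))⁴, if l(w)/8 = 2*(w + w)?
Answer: 1475789056/777796321 ≈ 1.8974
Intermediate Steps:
c = 25 (c = (-5)² = 25)
l(w) = 32*w (l(w) = 8*(2*(w + w)) = 8*(2*(2*w)) = 8*(4*w) = 32*w)
E(a) = (-4 + a)/(25 + a) (E(a) = (a - 4)/(a + 25) = (-4 + a)/(25 + a))
E(l(h(0, 6)))⁴ = ((-4 + 32*(0 - 1*6))/(25 + 32*(0 - 1*6)))⁴ = ((-4 + 32*(0 - 6))/(25 + 32*(0 - 6)))⁴ = ((-4 + 32*(-6))/(25 + 32*(-6)))⁴ = ((-4 - 192)/(25 - 192))⁴ = (-196/(-167))⁴ = (-1/167*(-196))⁴ = (196/167)⁴ = 1475789056/777796321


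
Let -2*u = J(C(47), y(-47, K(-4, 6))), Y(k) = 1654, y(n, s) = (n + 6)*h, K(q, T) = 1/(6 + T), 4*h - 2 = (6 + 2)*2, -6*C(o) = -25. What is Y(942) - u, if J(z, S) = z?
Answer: 19873/12 ≈ 1656.1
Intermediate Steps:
C(o) = 25/6 (C(o) = -1/6*(-25) = 25/6)
h = 9/2 (h = 1/2 + ((6 + 2)*2)/4 = 1/2 + (8*2)/4 = 1/2 + (1/4)*16 = 1/2 + 4 = 9/2 ≈ 4.5000)
y(n, s) = 27 + 9*n/2 (y(n, s) = (n + 6)*(9/2) = (6 + n)*(9/2) = 27 + 9*n/2)
u = -25/12 (u = -1/2*25/6 = -25/12 ≈ -2.0833)
Y(942) - u = 1654 - 1*(-25/12) = 1654 + 25/12 = 19873/12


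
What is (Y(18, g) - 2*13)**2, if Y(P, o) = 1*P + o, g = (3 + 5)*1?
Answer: 0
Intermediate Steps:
g = 8 (g = 8*1 = 8)
Y(P, o) = P + o
(Y(18, g) - 2*13)**2 = ((18 + 8) - 2*13)**2 = (26 - 26)**2 = 0**2 = 0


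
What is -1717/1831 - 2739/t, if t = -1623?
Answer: 742806/990571 ≈ 0.74988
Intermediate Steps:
-1717/1831 - 2739/t = -1717/1831 - 2739/(-1623) = -1717*1/1831 - 2739*(-1/1623) = -1717/1831 + 913/541 = 742806/990571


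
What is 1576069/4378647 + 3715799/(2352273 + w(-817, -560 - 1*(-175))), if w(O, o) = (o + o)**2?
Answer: 2987424001270/1842267560133 ≈ 1.6216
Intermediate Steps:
w(O, o) = 4*o**2 (w(O, o) = (2*o)**2 = 4*o**2)
1576069/4378647 + 3715799/(2352273 + w(-817, -560 - 1*(-175))) = 1576069/4378647 + 3715799/(2352273 + 4*(-560 - 1*(-175))**2) = 1576069*(1/4378647) + 3715799/(2352273 + 4*(-560 + 175)**2) = 1576069/4378647 + 3715799/(2352273 + 4*(-385)**2) = 1576069/4378647 + 3715799/(2352273 + 4*148225) = 1576069/4378647 + 3715799/(2352273 + 592900) = 1576069/4378647 + 3715799/2945173 = 2987424001270/1842267560133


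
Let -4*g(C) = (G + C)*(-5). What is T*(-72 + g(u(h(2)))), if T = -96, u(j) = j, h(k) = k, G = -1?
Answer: 6792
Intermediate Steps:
g(C) = -5/4 + 5*C/4 (g(C) = -(-1 + C)*(-5)/4 = -(5 - 5*C)/4 = -5/4 + 5*C/4)
T*(-72 + g(u(h(2)))) = -96*(-72 + (-5/4 + (5/4)*2)) = -96*(-72 + (-5/4 + 5/2)) = -96*(-72 + 5/4) = -96*(-283/4) = 6792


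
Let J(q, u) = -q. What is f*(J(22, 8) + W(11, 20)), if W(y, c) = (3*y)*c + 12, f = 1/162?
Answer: 325/81 ≈ 4.0123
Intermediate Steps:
f = 1/162 ≈ 0.0061728
W(y, c) = 12 + 3*c*y (W(y, c) = 3*c*y + 12 = 12 + 3*c*y)
f*(J(22, 8) + W(11, 20)) = (-1*22 + (12 + 3*20*11))/162 = (-22 + (12 + 660))/162 = (-22 + 672)/162 = (1/162)*650 = 325/81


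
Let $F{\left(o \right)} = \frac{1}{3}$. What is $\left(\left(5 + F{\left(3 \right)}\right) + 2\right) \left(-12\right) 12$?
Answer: $-1056$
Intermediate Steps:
$F{\left(o \right)} = \frac{1}{3}$
$\left(\left(5 + F{\left(3 \right)}\right) + 2\right) \left(-12\right) 12 = \left(\left(5 + \frac{1}{3}\right) + 2\right) \left(-12\right) 12 = \left(\frac{16}{3} + 2\right) \left(-12\right) 12 = \frac{22}{3} \left(-12\right) 12 = \left(-88\right) 12 = -1056$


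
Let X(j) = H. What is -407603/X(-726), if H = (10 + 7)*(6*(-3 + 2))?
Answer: 407603/102 ≈ 3996.1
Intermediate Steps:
H = -102 (H = 17*(6*(-1)) = 17*(-6) = -102)
X(j) = -102
-407603/X(-726) = -407603/(-102) = -407603*(-1/102) = 407603/102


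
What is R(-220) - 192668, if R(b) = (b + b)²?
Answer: 932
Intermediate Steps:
R(b) = 4*b² (R(b) = (2*b)² = 4*b²)
R(-220) - 192668 = 4*(-220)² - 192668 = 4*48400 - 192668 = 193600 - 192668 = 932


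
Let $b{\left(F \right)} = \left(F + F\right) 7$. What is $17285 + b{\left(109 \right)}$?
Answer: $18811$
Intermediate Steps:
$b{\left(F \right)} = 14 F$ ($b{\left(F \right)} = 2 F 7 = 14 F$)
$17285 + b{\left(109 \right)} = 17285 + 14 \cdot 109 = 17285 + 1526 = 18811$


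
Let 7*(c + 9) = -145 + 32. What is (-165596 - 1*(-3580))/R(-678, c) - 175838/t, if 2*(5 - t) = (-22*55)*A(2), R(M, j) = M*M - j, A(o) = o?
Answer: -141804574978/977456565 ≈ -145.07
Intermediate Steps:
c = -176/7 (c = -9 + (-145 + 32)/7 = -9 + (1/7)*(-113) = -9 - 113/7 = -176/7 ≈ -25.143)
R(M, j) = M**2 - j
t = 1215 (t = 5 - (-22*55)*2/2 = 5 - (-605)*2 = 5 - 1/2*(-2420) = 5 + 1210 = 1215)
(-165596 - 1*(-3580))/R(-678, c) - 175838/t = (-165596 - 1*(-3580))/((-678)**2 - 1*(-176/7)) - 175838/1215 = (-165596 + 3580)/(459684 + 176/7) - 175838*1/1215 = -162016/3217964/7 - 175838/1215 = -162016*7/3217964 - 175838/1215 = -283528/804491 - 175838/1215 = -141804574978/977456565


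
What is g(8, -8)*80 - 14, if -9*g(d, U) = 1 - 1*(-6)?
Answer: -686/9 ≈ -76.222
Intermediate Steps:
g(d, U) = -7/9 (g(d, U) = -(1 - 1*(-6))/9 = -(1 + 6)/9 = -1/9*7 = -7/9)
g(8, -8)*80 - 14 = -7/9*80 - 14 = -560/9 - 14 = -686/9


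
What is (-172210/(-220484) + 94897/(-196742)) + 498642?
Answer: 2703792071092731/5422307891 ≈ 4.9864e+5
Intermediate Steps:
(-172210/(-220484) + 94897/(-196742)) + 498642 = (-172210*(-1/220484) + 94897*(-1/196742)) + 498642 = (86105/110242 - 94897/196742) + 498642 = 1619708709/5422307891 + 498642 = 2703792071092731/5422307891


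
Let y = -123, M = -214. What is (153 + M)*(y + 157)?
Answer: -2074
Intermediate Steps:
(153 + M)*(y + 157) = (153 - 214)*(-123 + 157) = -61*34 = -2074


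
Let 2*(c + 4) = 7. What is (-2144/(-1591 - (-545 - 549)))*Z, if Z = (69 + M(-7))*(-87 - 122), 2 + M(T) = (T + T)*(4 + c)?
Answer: -8065728/497 ≈ -16229.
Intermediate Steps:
c = -½ (c = -4 + (½)*7 = -4 + 7/2 = -½ ≈ -0.50000)
M(T) = -2 + 7*T (M(T) = -2 + (T + T)*(4 - ½) = -2 + (2*T)*(7/2) = -2 + 7*T)
Z = -3762 (Z = (69 + (-2 + 7*(-7)))*(-87 - 122) = (69 + (-2 - 49))*(-209) = (69 - 51)*(-209) = 18*(-209) = -3762)
(-2144/(-1591 - (-545 - 549)))*Z = -2144/(-1591 - (-545 - 549))*(-3762) = -2144/(-1591 - 1*(-1094))*(-3762) = -2144/(-1591 + 1094)*(-3762) = -2144/(-497)*(-3762) = -2144*(-1/497)*(-3762) = (2144/497)*(-3762) = -8065728/497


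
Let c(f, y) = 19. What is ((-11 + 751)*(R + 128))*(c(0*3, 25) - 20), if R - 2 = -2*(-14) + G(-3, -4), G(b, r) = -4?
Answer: -113960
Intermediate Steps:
R = 26 (R = 2 + (-2*(-14) - 4) = 2 + (28 - 4) = 2 + 24 = 26)
((-11 + 751)*(R + 128))*(c(0*3, 25) - 20) = ((-11 + 751)*(26 + 128))*(19 - 20) = (740*154)*(-1) = 113960*(-1) = -113960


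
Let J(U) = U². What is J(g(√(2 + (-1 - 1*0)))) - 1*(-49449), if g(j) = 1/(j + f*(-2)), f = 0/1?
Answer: 49450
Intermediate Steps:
f = 0 (f = 0*1 = 0)
g(j) = 1/j (g(j) = 1/(j + 0*(-2)) = 1/(j + 0) = 1/j)
J(g(√(2 + (-1 - 1*0)))) - 1*(-49449) = (1/(√(2 + (-1 - 1*0))))² - 1*(-49449) = (1/(√(2 + (-1 + 0))))² + 49449 = (1/(√(2 - 1)))² + 49449 = (1/(√1))² + 49449 = (1/1)² + 49449 = 1² + 49449 = 1 + 49449 = 49450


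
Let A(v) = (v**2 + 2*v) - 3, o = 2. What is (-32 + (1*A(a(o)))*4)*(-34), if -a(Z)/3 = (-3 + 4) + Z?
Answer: -7072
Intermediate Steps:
a(Z) = -3 - 3*Z (a(Z) = -3*((-3 + 4) + Z) = -3*(1 + Z) = -3 - 3*Z)
A(v) = -3 + v**2 + 2*v
(-32 + (1*A(a(o)))*4)*(-34) = (-32 + (1*(-3 + (-3 - 3*2)**2 + 2*(-3 - 3*2)))*4)*(-34) = (-32 + (1*(-3 + (-3 - 6)**2 + 2*(-3 - 6)))*4)*(-34) = (-32 + (1*(-3 + (-9)**2 + 2*(-9)))*4)*(-34) = (-32 + (1*(-3 + 81 - 18))*4)*(-34) = (-32 + (1*60)*4)*(-34) = (-32 + 60*4)*(-34) = (-32 + 240)*(-34) = 208*(-34) = -7072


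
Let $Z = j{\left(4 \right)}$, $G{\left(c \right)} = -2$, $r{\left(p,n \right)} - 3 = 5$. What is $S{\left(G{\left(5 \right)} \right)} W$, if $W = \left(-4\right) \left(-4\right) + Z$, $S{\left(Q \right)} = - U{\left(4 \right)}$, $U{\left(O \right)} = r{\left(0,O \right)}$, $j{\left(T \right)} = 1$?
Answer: $-136$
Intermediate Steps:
$r{\left(p,n \right)} = 8$ ($r{\left(p,n \right)} = 3 + 5 = 8$)
$U{\left(O \right)} = 8$
$Z = 1$
$S{\left(Q \right)} = -8$ ($S{\left(Q \right)} = \left(-1\right) 8 = -8$)
$W = 17$ ($W = \left(-4\right) \left(-4\right) + 1 = 16 + 1 = 17$)
$S{\left(G{\left(5 \right)} \right)} W = \left(-8\right) 17 = -136$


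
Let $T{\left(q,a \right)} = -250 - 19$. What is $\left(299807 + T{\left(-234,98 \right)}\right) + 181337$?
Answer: $480875$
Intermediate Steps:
$T{\left(q,a \right)} = -269$ ($T{\left(q,a \right)} = -250 - 19 = -269$)
$\left(299807 + T{\left(-234,98 \right)}\right) + 181337 = \left(299807 - 269\right) + 181337 = 299538 + 181337 = 480875$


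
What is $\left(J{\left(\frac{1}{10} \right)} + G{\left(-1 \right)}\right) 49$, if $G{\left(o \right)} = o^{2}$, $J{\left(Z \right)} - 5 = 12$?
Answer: $882$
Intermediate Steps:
$J{\left(Z \right)} = 17$ ($J{\left(Z \right)} = 5 + 12 = 17$)
$\left(J{\left(\frac{1}{10} \right)} + G{\left(-1 \right)}\right) 49 = \left(17 + \left(-1\right)^{2}\right) 49 = \left(17 + 1\right) 49 = 18 \cdot 49 = 882$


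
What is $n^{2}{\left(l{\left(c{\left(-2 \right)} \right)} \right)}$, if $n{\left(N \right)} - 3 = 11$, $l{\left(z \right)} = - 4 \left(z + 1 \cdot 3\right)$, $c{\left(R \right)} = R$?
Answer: $196$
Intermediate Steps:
$l{\left(z \right)} = -12 - 4 z$ ($l{\left(z \right)} = - 4 \left(z + 3\right) = - 4 \left(3 + z\right) = -12 - 4 z$)
$n{\left(N \right)} = 14$ ($n{\left(N \right)} = 3 + 11 = 14$)
$n^{2}{\left(l{\left(c{\left(-2 \right)} \right)} \right)} = 14^{2} = 196$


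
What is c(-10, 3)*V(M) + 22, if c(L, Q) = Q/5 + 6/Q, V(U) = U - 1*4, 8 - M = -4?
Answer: 214/5 ≈ 42.800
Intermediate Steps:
M = 12 (M = 8 - 1*(-4) = 8 + 4 = 12)
V(U) = -4 + U (V(U) = U - 4 = -4 + U)
c(L, Q) = 6/Q + Q/5 (c(L, Q) = Q*(1/5) + 6/Q = Q/5 + 6/Q = 6/Q + Q/5)
c(-10, 3)*V(M) + 22 = (6/3 + (1/5)*3)*(-4 + 12) + 22 = (6*(1/3) + 3/5)*8 + 22 = (2 + 3/5)*8 + 22 = (13/5)*8 + 22 = 104/5 + 22 = 214/5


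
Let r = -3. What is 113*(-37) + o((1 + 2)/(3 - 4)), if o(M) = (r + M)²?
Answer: -4145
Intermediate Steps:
o(M) = (-3 + M)²
113*(-37) + o((1 + 2)/(3 - 4)) = 113*(-37) + (-3 + (1 + 2)/(3 - 4))² = -4181 + (-3 + 3/(-1))² = -4181 + (-3 + 3*(-1))² = -4181 + (-3 - 3)² = -4181 + (-6)² = -4181 + 36 = -4145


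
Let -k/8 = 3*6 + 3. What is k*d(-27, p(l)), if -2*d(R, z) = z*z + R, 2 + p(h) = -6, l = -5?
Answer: 3108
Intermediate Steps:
p(h) = -8 (p(h) = -2 - 6 = -8)
d(R, z) = -R/2 - z²/2 (d(R, z) = -(z*z + R)/2 = -(z² + R)/2 = -(R + z²)/2 = -R/2 - z²/2)
k = -168 (k = -8*(3*6 + 3) = -8*(18 + 3) = -8*21 = -168)
k*d(-27, p(l)) = -168*(-½*(-27) - ½*(-8)²) = -168*(27/2 - ½*64) = -168*(27/2 - 32) = -168*(-37/2) = 3108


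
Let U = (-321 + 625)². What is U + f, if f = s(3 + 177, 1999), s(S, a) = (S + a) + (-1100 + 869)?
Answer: 94364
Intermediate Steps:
U = 92416 (U = 304² = 92416)
s(S, a) = -231 + S + a (s(S, a) = (S + a) - 231 = -231 + S + a)
f = 1948 (f = -231 + (3 + 177) + 1999 = -231 + 180 + 1999 = 1948)
U + f = 92416 + 1948 = 94364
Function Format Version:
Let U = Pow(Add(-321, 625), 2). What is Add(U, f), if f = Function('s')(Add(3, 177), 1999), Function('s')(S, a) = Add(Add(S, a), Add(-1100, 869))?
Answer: 94364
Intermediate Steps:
U = 92416 (U = Pow(304, 2) = 92416)
Function('s')(S, a) = Add(-231, S, a) (Function('s')(S, a) = Add(Add(S, a), -231) = Add(-231, S, a))
f = 1948 (f = Add(-231, Add(3, 177), 1999) = Add(-231, 180, 1999) = 1948)
Add(U, f) = Add(92416, 1948) = 94364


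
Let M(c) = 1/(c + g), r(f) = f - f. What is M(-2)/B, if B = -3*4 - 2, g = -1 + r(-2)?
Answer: 1/42 ≈ 0.023810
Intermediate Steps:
r(f) = 0
g = -1 (g = -1 + 0 = -1)
M(c) = 1/(-1 + c) (M(c) = 1/(c - 1) = 1/(-1 + c))
B = -14 (B = -12 - 2 = -14)
M(-2)/B = 1/(-1 - 2*(-14)) = -1/14/(-3) = -⅓*(-1/14) = 1/42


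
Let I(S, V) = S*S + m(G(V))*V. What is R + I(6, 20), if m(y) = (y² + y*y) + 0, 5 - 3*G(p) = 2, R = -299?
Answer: -223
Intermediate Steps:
G(p) = 1 (G(p) = 5/3 - ⅓*2 = 5/3 - ⅔ = 1)
m(y) = 2*y² (m(y) = (y² + y²) + 0 = 2*y² + 0 = 2*y²)
I(S, V) = S² + 2*V (I(S, V) = S*S + (2*1²)*V = S² + (2*1)*V = S² + 2*V)
R + I(6, 20) = -299 + (6² + 2*20) = -299 + (36 + 40) = -299 + 76 = -223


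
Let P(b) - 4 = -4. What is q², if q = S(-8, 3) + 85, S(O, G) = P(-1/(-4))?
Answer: 7225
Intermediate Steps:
P(b) = 0 (P(b) = 4 - 4 = 0)
S(O, G) = 0
q = 85 (q = 0 + 85 = 85)
q² = 85² = 7225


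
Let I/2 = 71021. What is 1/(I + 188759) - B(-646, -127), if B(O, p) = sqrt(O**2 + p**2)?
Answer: 1/330801 - sqrt(433445) ≈ -658.37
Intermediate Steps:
I = 142042 (I = 2*71021 = 142042)
1/(I + 188759) - B(-646, -127) = 1/(142042 + 188759) - sqrt((-646)**2 + (-127)**2) = 1/330801 - sqrt(417316 + 16129) = 1/330801 - sqrt(433445)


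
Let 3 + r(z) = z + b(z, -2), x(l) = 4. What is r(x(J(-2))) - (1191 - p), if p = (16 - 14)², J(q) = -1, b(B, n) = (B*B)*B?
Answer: -1122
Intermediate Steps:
b(B, n) = B³ (b(B, n) = B²*B = B³)
r(z) = -3 + z + z³ (r(z) = -3 + (z + z³) = -3 + z + z³)
p = 4 (p = 2² = 4)
r(x(J(-2))) - (1191 - p) = (-3 + 4 + 4³) - (1191 - 1*4) = (-3 + 4 + 64) - (1191 - 4) = 65 - 1*1187 = 65 - 1187 = -1122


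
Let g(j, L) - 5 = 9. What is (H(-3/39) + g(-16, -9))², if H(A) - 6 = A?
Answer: 67081/169 ≈ 396.93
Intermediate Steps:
H(A) = 6 + A
g(j, L) = 14 (g(j, L) = 5 + 9 = 14)
(H(-3/39) + g(-16, -9))² = ((6 - 3/39) + 14)² = ((6 - 3*1/39) + 14)² = ((6 - 1/13) + 14)² = (77/13 + 14)² = (259/13)² = 67081/169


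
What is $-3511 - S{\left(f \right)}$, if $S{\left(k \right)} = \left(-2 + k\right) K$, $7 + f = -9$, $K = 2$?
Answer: $-3475$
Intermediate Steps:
$f = -16$ ($f = -7 - 9 = -16$)
$S{\left(k \right)} = -4 + 2 k$ ($S{\left(k \right)} = \left(-2 + k\right) 2 = -4 + 2 k$)
$-3511 - S{\left(f \right)} = -3511 - \left(-4 + 2 \left(-16\right)\right) = -3511 - \left(-4 - 32\right) = -3511 - -36 = -3511 + 36 = -3475$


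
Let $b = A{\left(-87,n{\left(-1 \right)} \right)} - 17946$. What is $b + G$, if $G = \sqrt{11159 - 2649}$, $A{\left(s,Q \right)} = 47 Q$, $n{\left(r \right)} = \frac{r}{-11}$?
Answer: $- \frac{197359}{11} + \sqrt{8510} \approx -17849.0$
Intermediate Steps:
$n{\left(r \right)} = - \frac{r}{11}$ ($n{\left(r \right)} = r \left(- \frac{1}{11}\right) = - \frac{r}{11}$)
$b = - \frac{197359}{11}$ ($b = 47 \left(\left(- \frac{1}{11}\right) \left(-1\right)\right) - 17946 = 47 \cdot \frac{1}{11} - 17946 = \frac{47}{11} - 17946 = - \frac{197359}{11} \approx -17942.0$)
$G = \sqrt{8510} \approx 92.25$
$b + G = - \frac{197359}{11} + \sqrt{8510}$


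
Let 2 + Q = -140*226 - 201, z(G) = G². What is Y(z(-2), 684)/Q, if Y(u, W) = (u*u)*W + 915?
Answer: -11859/31843 ≈ -0.37242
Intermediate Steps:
Q = -31843 (Q = -2 + (-140*226 - 201) = -2 + (-31640 - 201) = -2 - 31841 = -31843)
Y(u, W) = 915 + W*u² (Y(u, W) = u²*W + 915 = W*u² + 915 = 915 + W*u²)
Y(z(-2), 684)/Q = (915 + 684*((-2)²)²)/(-31843) = (915 + 684*4²)*(-1/31843) = (915 + 684*16)*(-1/31843) = (915 + 10944)*(-1/31843) = 11859*(-1/31843) = -11859/31843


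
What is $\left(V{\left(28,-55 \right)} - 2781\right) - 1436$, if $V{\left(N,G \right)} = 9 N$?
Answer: $-3965$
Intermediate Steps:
$\left(V{\left(28,-55 \right)} - 2781\right) - 1436 = \left(9 \cdot 28 - 2781\right) - 1436 = \left(252 - 2781\right) - 1436 = -2529 - 1436 = -3965$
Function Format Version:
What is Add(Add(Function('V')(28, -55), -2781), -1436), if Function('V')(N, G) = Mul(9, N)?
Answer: -3965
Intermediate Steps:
Add(Add(Function('V')(28, -55), -2781), -1436) = Add(Add(Mul(9, 28), -2781), -1436) = Add(Add(252, -2781), -1436) = Add(-2529, -1436) = -3965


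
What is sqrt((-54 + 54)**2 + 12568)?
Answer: 2*sqrt(3142) ≈ 112.11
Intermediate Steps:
sqrt((-54 + 54)**2 + 12568) = sqrt(0**2 + 12568) = sqrt(0 + 12568) = sqrt(12568) = 2*sqrt(3142)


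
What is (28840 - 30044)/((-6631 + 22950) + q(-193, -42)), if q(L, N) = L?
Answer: -602/8063 ≈ -0.074662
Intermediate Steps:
(28840 - 30044)/((-6631 + 22950) + q(-193, -42)) = (28840 - 30044)/((-6631 + 22950) - 193) = -1204/(16319 - 193) = -1204/16126 = -1204*1/16126 = -602/8063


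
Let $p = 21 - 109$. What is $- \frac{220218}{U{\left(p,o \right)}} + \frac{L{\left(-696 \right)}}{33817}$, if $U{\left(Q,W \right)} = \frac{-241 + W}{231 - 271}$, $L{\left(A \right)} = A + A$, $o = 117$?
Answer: $- \frac{74471164212}{1048327} \approx -71038.0$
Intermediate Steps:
$p = -88$
$L{\left(A \right)} = 2 A$
$U{\left(Q,W \right)} = \frac{241}{40} - \frac{W}{40}$ ($U{\left(Q,W \right)} = \frac{-241 + W}{-40} = \left(-241 + W\right) \left(- \frac{1}{40}\right) = \frac{241}{40} - \frac{W}{40}$)
$- \frac{220218}{U{\left(p,o \right)}} + \frac{L{\left(-696 \right)}}{33817} = - \frac{220218}{\frac{241}{40} - \frac{117}{40}} + \frac{2 \left(-696\right)}{33817} = - \frac{220218}{\frac{241}{40} - \frac{117}{40}} - \frac{1392}{33817} = - \frac{220218}{\frac{31}{10}} - \frac{1392}{33817} = \left(-220218\right) \frac{10}{31} - \frac{1392}{33817} = - \frac{2202180}{31} - \frac{1392}{33817} = - \frac{74471164212}{1048327}$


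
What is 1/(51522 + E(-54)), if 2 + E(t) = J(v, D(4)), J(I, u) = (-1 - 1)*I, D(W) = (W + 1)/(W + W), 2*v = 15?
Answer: 1/51505 ≈ 1.9416e-5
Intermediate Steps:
v = 15/2 (v = (1/2)*15 = 15/2 ≈ 7.5000)
D(W) = (1 + W)/(2*W) (D(W) = (1 + W)/((2*W)) = (1 + W)*(1/(2*W)) = (1 + W)/(2*W))
J(I, u) = -2*I
E(t) = -17 (E(t) = -2 - 2*15/2 = -2 - 15 = -17)
1/(51522 + E(-54)) = 1/(51522 - 17) = 1/51505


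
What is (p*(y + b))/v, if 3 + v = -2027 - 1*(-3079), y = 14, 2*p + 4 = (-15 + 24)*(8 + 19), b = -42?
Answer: -3346/1049 ≈ -3.1897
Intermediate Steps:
p = 239/2 (p = -2 + ((-15 + 24)*(8 + 19))/2 = -2 + (9*27)/2 = -2 + (½)*243 = -2 + 243/2 = 239/2 ≈ 119.50)
v = 1049 (v = -3 + (-2027 - 1*(-3079)) = -3 + (-2027 + 3079) = -3 + 1052 = 1049)
(p*(y + b))/v = (239*(14 - 42)/2)/1049 = ((239/2)*(-28))*(1/1049) = -3346*1/1049 = -3346/1049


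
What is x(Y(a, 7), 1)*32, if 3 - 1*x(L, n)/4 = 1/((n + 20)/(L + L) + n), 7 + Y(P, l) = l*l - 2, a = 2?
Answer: 28544/101 ≈ 282.61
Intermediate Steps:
Y(P, l) = -9 + l² (Y(P, l) = -7 + (l*l - 2) = -7 + (l² - 2) = -7 + (-2 + l²) = -9 + l²)
x(L, n) = 12 - 4/(n + (20 + n)/(2*L)) (x(L, n) = 12 - 4/((n + 20)/(L + L) + n) = 12 - 4/((20 + n)/((2*L)) + n) = 12 - 4/((20 + n)*(1/(2*L)) + n) = 12 - 4/((20 + n)/(2*L) + n) = 12 - 4/(n + (20 + n)/(2*L)))
x(Y(a, 7), 1)*32 = (4*(60 - 2*(-9 + 7²) + 3*1 + 6*(-9 + 7²)*1)/(20 + 1 + 2*(-9 + 7²)*1))*32 = (4*(60 - 2*(-9 + 49) + 3 + 6*(-9 + 49)*1)/(20 + 1 + 2*(-9 + 49)*1))*32 = (4*(60 - 2*40 + 3 + 6*40*1)/(20 + 1 + 2*40*1))*32 = (4*(60 - 80 + 3 + 240)/(20 + 1 + 80))*32 = (4*223/101)*32 = (4*(1/101)*223)*32 = (892/101)*32 = 28544/101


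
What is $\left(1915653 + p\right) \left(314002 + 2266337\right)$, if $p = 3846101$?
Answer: $14867278554606$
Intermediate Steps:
$\left(1915653 + p\right) \left(314002 + 2266337\right) = \left(1915653 + 3846101\right) \left(314002 + 2266337\right) = 5761754 \cdot 2580339 = 14867278554606$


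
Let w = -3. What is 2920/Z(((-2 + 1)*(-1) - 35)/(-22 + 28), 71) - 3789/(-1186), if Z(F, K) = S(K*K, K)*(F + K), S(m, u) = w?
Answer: -680119/58114 ≈ -11.703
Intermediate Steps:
S(m, u) = -3
Z(F, K) = -3*F - 3*K (Z(F, K) = -3*(F + K) = -3*F - 3*K)
2920/Z(((-2 + 1)*(-1) - 35)/(-22 + 28), 71) - 3789/(-1186) = 2920/(-3*((-2 + 1)*(-1) - 35)/(-22 + 28) - 3*71) - 3789/(-1186) = 2920/(-3*(-1*(-1) - 35)/6 - 213) - 3789*(-1/1186) = 2920/(-3*(1 - 35)/6 - 213) + 3789/1186 = 2920/(-(-102)/6 - 213) + 3789/1186 = 2920/(-3*(-17/3) - 213) + 3789/1186 = 2920/(17 - 213) + 3789/1186 = 2920/(-196) + 3789/1186 = 2920*(-1/196) + 3789/1186 = -730/49 + 3789/1186 = -680119/58114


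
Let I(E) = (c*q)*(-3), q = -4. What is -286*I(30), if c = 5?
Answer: -17160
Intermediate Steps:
I(E) = 60 (I(E) = (5*(-4))*(-3) = -20*(-3) = 60)
-286*I(30) = -286*60 = -17160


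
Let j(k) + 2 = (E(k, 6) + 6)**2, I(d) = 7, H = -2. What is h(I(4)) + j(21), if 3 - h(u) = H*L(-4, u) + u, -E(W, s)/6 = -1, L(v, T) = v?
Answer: 130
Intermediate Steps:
E(W, s) = 6 (E(W, s) = -6*(-1) = 6)
j(k) = 142 (j(k) = -2 + (6 + 6)**2 = -2 + 12**2 = -2 + 144 = 142)
h(u) = -5 - u (h(u) = 3 - (-2*(-4) + u) = 3 - (8 + u) = 3 + (-8 - u) = -5 - u)
h(I(4)) + j(21) = (-5 - 1*7) + 142 = (-5 - 7) + 142 = -12 + 142 = 130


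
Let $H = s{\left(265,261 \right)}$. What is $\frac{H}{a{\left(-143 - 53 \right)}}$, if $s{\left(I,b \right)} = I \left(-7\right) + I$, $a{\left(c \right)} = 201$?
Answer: $- \frac{530}{67} \approx -7.9104$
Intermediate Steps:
$s{\left(I,b \right)} = - 6 I$ ($s{\left(I,b \right)} = - 7 I + I = - 6 I$)
$H = -1590$ ($H = \left(-6\right) 265 = -1590$)
$\frac{H}{a{\left(-143 - 53 \right)}} = - \frac{1590}{201} = \left(-1590\right) \frac{1}{201} = - \frac{530}{67}$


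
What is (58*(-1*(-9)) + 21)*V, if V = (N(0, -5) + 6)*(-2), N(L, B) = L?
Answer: -6516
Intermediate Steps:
V = -12 (V = (0 + 6)*(-2) = 6*(-2) = -12)
(58*(-1*(-9)) + 21)*V = (58*(-1*(-9)) + 21)*(-12) = (58*9 + 21)*(-12) = (522 + 21)*(-12) = 543*(-12) = -6516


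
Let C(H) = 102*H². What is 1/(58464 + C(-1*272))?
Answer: 1/7604832 ≈ 1.3150e-7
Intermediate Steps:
1/(58464 + C(-1*272)) = 1/(58464 + 102*(-1*272)²) = 1/(58464 + 102*(-272)²) = 1/(58464 + 102*73984) = 1/(58464 + 7546368) = 1/7604832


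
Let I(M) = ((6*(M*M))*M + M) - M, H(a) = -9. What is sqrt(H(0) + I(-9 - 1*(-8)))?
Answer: I*sqrt(15) ≈ 3.873*I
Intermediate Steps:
I(M) = 6*M**3 (I(M) = ((6*M**2)*M + M) - M = (6*M**3 + M) - M = (M + 6*M**3) - M = 6*M**3)
sqrt(H(0) + I(-9 - 1*(-8))) = sqrt(-9 + 6*(-9 - 1*(-8))**3) = sqrt(-9 + 6*(-9 + 8)**3) = sqrt(-9 + 6*(-1)**3) = sqrt(-9 + 6*(-1)) = sqrt(-9 - 6) = sqrt(-15) = I*sqrt(15)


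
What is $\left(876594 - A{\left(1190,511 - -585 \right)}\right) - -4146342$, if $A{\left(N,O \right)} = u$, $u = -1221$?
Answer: $5024157$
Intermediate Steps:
$A{\left(N,O \right)} = -1221$
$\left(876594 - A{\left(1190,511 - -585 \right)}\right) - -4146342 = \left(876594 - -1221\right) - -4146342 = \left(876594 + 1221\right) + 4146342 = 877815 + 4146342 = 5024157$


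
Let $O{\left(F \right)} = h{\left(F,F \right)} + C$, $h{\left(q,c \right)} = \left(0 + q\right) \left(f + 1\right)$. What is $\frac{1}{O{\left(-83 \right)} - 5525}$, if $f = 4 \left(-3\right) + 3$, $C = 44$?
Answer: $- \frac{1}{4817} \approx -0.0002076$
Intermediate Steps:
$f = -9$ ($f = -12 + 3 = -9$)
$h{\left(q,c \right)} = - 8 q$ ($h{\left(q,c \right)} = \left(0 + q\right) \left(-9 + 1\right) = q \left(-8\right) = - 8 q$)
$O{\left(F \right)} = 44 - 8 F$ ($O{\left(F \right)} = - 8 F + 44 = 44 - 8 F$)
$\frac{1}{O{\left(-83 \right)} - 5525} = \frac{1}{\left(44 - -664\right) - 5525} = \frac{1}{\left(44 + 664\right) - 5525} = \frac{1}{708 - 5525} = \frac{1}{-4817} = - \frac{1}{4817}$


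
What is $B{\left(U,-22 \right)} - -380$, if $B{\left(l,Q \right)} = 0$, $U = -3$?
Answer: $380$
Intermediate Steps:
$B{\left(U,-22 \right)} - -380 = 0 - -380 = 0 + 380 = 380$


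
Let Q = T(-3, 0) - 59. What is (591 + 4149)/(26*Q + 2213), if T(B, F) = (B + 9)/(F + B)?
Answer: 1580/209 ≈ 7.5598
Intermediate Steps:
T(B, F) = (9 + B)/(B + F)
Q = -61 (Q = (9 - 3)/(-3 + 0) - 59 = 6/(-3) - 59 = -⅓*6 - 59 = -2 - 59 = -61)
(591 + 4149)/(26*Q + 2213) = (591 + 4149)/(26*(-61) + 2213) = 4740/(-1586 + 2213) = 4740/627 = 4740*(1/627) = 1580/209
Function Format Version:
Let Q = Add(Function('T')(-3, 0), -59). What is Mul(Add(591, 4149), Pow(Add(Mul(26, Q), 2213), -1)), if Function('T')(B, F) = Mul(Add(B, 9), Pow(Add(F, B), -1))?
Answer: Rational(1580, 209) ≈ 7.5598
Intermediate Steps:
Function('T')(B, F) = Mul(Pow(Add(B, F), -1), Add(9, B)) (Function('T')(B, F) = Mul(Add(9, B), Pow(Add(B, F), -1)) = Mul(Pow(Add(B, F), -1), Add(9, B)))
Q = -61 (Q = Add(Mul(Pow(Add(-3, 0), -1), Add(9, -3)), -59) = Add(Mul(Pow(-3, -1), 6), -59) = Add(Mul(Rational(-1, 3), 6), -59) = Add(-2, -59) = -61)
Mul(Add(591, 4149), Pow(Add(Mul(26, Q), 2213), -1)) = Mul(Add(591, 4149), Pow(Add(Mul(26, -61), 2213), -1)) = Mul(4740, Pow(Add(-1586, 2213), -1)) = Mul(4740, Pow(627, -1)) = Mul(4740, Rational(1, 627)) = Rational(1580, 209)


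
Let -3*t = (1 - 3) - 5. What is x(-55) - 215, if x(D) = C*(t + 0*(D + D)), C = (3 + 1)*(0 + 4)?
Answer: -533/3 ≈ -177.67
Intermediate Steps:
C = 16 (C = 4*4 = 16)
t = 7/3 (t = -((1 - 3) - 5)/3 = -(-2 - 5)/3 = -⅓*(-7) = 7/3 ≈ 2.3333)
x(D) = 112/3 (x(D) = 16*(7/3 + 0*(D + D)) = 16*(7/3 + 0*(2*D)) = 16*(7/3 + 0) = 16*(7/3) = 112/3)
x(-55) - 215 = 112/3 - 215 = -533/3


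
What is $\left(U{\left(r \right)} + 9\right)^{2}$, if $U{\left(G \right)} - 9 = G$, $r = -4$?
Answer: $196$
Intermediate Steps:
$U{\left(G \right)} = 9 + G$
$\left(U{\left(r \right)} + 9\right)^{2} = \left(\left(9 - 4\right) + 9\right)^{2} = \left(5 + 9\right)^{2} = 14^{2} = 196$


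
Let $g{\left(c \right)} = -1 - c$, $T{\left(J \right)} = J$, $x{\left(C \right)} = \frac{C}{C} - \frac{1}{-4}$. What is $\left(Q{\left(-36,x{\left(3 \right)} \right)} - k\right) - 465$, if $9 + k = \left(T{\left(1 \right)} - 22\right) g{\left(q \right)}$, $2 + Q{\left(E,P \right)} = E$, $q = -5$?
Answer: $-410$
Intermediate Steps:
$x{\left(C \right)} = \frac{5}{4}$ ($x{\left(C \right)} = 1 - - \frac{1}{4} = 1 + \frac{1}{4} = \frac{5}{4}$)
$Q{\left(E,P \right)} = -2 + E$
$k = -93$ ($k = -9 + \left(1 - 22\right) \left(-1 - -5\right) = -9 - 21 \left(-1 + 5\right) = -9 - 84 = -93$)
$\left(Q{\left(-36,x{\left(3 \right)} \right)} - k\right) - 465 = \left(\left(-2 - 36\right) - -93\right) - 465 = \left(-38 + 93\right) - 465 = 55 - 465 = -410$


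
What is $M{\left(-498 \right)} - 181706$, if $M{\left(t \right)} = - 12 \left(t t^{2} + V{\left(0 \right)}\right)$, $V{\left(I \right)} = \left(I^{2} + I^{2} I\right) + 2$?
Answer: $1481890174$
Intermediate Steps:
$V{\left(I \right)} = 2 + I^{2} + I^{3}$ ($V{\left(I \right)} = \left(I^{2} + I^{3}\right) + 2 = 2 + I^{2} + I^{3}$)
$M{\left(t \right)} = -24 - 12 t^{3}$ ($M{\left(t \right)} = - 12 \left(t t^{2} + \left(2 + 0^{2} + 0^{3}\right)\right) = - 12 \left(t^{3} + \left(2 + 0 + 0\right)\right) = - 12 \left(t^{3} + 2\right) = - 12 \left(2 + t^{3}\right) = -24 - 12 t^{3}$)
$M{\left(-498 \right)} - 181706 = \left(-24 - 12 \left(-498\right)^{3}\right) - 181706 = \left(-24 - -1482071904\right) - 181706 = \left(-24 + 1482071904\right) - 181706 = 1482071880 - 181706 = 1481890174$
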